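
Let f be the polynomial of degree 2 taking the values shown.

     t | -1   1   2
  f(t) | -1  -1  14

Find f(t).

f(t) = 5t^2 - 6

Using the Lagrange interpolation formula with nodes -1, 1, 2:
  L_0(t) = (t - 1)(t - 2) / 6
  L_1(t) = (t + 1)(t - 2) / -2
  L_2(t) = (t + 1)(t - 1) / 3
Then f(t) = -1·L_0(t) - 1·L_1(t) + 14·L_2(t).
Expanding and collecting terms gives f(t) = 5t^2 - 6.
Check: f(1) = -1. ✓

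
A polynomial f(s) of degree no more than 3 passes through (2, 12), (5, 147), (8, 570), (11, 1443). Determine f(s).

Write f(s) = as^3 + bs^2 + cs + d. Substituting each data point gives a linear system:
  8a + 4b + 2c + d = 12
  125a + 25b + 5c + d = 147
  512a + 64b + 8c + d = 570
  1331a + 121b + 11c + d = 1443
Solving the system yields a = 1, b = 1, c = -1, d = 2.
So f(s) = s³ + s² - s + 2.
Check: f(5) = 147. ✓

f(s) = s^3 + s^2 - s + 2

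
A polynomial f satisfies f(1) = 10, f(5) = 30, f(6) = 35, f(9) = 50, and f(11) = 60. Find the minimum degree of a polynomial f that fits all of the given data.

1

Divided differences on the nodes 1, 5, 6, 9, 11:
  order 0: 10  30  35  50  60
  order 1: 5  5  5  5
  order 2: 0  0  0
  order 3: 0  0
  order 4: 0
The order-1 divided differences are all 5 (nonzero) and every higher order vanishes, so the data lies on a polynomial of degree exactly 1.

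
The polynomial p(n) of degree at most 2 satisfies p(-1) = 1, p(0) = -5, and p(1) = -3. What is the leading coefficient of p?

4

Write p(n) = an^2 + bn + c. Substituting each data point gives a linear system:
  a - b + c = 1
  c = -5
  a + b + c = -3
Solving the system yields a = 4, b = -2, c = -5.
So p(n) = 4n² - 2n - 5.
The leading coefficient is 4.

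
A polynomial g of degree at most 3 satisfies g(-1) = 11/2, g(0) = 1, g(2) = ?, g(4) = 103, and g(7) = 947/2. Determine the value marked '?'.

The 4 known points determine the degree-3 polynomial uniquely.
Write g(u) = au^3 + bu^2 + cu + d. Substituting each data point gives a linear system:
  -a + b - c + d = 11/2
  d = 1
  64a + 16b + 4c + d = 103
  343a + 49b + 7c + d = 947/2
Solving the system yields a = 1, b = 3, c = -5/2, d = 1.
So g(u) = u^3 + 3u^2 - (5/2)u + 1.
Then g(2) = 16.

16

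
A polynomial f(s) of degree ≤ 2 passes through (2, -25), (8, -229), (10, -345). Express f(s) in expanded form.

Using the Lagrange interpolation formula with nodes 2, 8, 10:
  L_0(s) = (s - 8)(s - 10) / 48
  L_1(s) = (s - 2)(s - 10) / -12
  L_2(s) = (s - 2)(s - 8) / 16
Then f(s) = -25·L_0(s) - 229·L_1(s) - 345·L_2(s).
Expanding and collecting terms gives f(s) = -3s^2 - 4s - 5.
Check: f(10) = -345. ✓

f(s) = -3s^2 - 4s - 5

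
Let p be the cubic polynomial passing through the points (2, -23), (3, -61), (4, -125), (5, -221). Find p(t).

Write p(t) = at^3 + bt^2 + ct + d. Substituting each data point gives a linear system:
  8a + 4b + 2c + d = -23
  27a + 9b + 3c + d = -61
  64a + 16b + 4c + d = -125
  125a + 25b + 5c + d = -221
Solving the system yields a = -1, b = -4, c = 1, d = -1.
So p(t) = -t³ - 4t² + t - 1.
Check: p(5) = -221. ✓

p(t) = -t^3 - 4t^2 + t - 1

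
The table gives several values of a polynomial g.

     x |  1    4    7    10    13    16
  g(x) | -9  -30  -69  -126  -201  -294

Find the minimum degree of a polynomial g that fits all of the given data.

2

Forward differences of the values at x = 1, 4, 7, 10, 13, 16:
  g  : -9  -30  -69  -126  -201  -294
  Δ  : -21  -39  -57  -75  -93
  Δ^2: -18  -18  -18  -18
  Δ^3: 0  0  0
  Δ^4: 0  0
  Δ^5: 0
The second differences are constant (-18) and nonzero, while all higher differences vanish, so the minimal degree is 2.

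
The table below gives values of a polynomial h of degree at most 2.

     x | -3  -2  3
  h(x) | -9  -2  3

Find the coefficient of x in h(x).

2

Write h(x) = ax^2 + bx + c. Substituting each data point gives a linear system:
  9a - 3b + c = -9
  4a - 2b + c = -2
  9a + 3b + c = 3
Solving the system yields a = -1, b = 2, c = 6.
So h(x) = -x² + 2x + 6.
The coefficient of x is 2.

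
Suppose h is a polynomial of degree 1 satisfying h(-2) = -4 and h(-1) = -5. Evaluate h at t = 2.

-8

Using the Lagrange interpolation formula with nodes -2, -1:
  L_0(t) = (t + 1) / -1
  L_1(t) = (t + 2) / 1
Then h(t) = -4·L_0(t) - 5·L_1(t).
Expanding and collecting terms gives h(t) = -t - 6.
Evaluating at t = 2: h(2) = -8.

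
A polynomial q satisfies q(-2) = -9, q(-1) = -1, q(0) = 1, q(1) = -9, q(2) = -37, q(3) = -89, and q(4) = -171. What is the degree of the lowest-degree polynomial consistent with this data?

Forward differences of the values at u = -2, -1, 0, 1, 2, 3, 4:
  q  : -9  -1  1  -9  -37  -89  -171
  Δ  : 8  2  -10  -28  -52  -82
  Δ^2: -6  -12  -18  -24  -30
  Δ^3: -6  -6  -6  -6
  Δ^4: 0  0  0
  Δ^5: 0  0
  Δ^6: 0
The third differences are constant (-6) and nonzero, while all higher differences vanish, so the minimal degree is 3.

3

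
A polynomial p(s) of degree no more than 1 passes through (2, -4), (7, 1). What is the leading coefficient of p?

1

Write p(s) = as + b. Substituting each data point gives a linear system:
  2a + b = -4
  7a + b = 1
Solving the system yields a = 1, b = -6.
So p(s) = s - 6.
The leading coefficient is 1.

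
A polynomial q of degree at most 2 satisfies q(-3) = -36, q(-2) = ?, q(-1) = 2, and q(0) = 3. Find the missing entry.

-11

On equispaced nodes a degree-2 polynomial has vanishing third forward difference, so
  - q(-3) + 3·q(-2) - 3·q(-1) + q(0) = 0.
Substituting the known values and solving for q(-2):
  3·q(-2) = -33
  q(-2) = -11.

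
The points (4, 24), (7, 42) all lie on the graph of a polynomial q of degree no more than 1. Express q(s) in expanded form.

Write q(s) = as + b. Substituting each data point gives a linear system:
  4a + b = 24
  7a + b = 42
Solving the system yields a = 6, b = 0.
So q(s) = 6s.
Check: q(7) = 42. ✓

q(s) = 6s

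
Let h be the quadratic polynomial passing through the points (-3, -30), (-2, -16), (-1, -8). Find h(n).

Write h(n) = an^2 + bn + c. Substituting each data point gives a linear system:
  9a - 3b + c = -30
  4a - 2b + c = -16
  a - b + c = -8
Solving the system yields a = -3, b = -1, c = -6.
So h(n) = -3n^2 - n - 6.
Check: h(-3) = -30. ✓

h(n) = -3n^2 - n - 6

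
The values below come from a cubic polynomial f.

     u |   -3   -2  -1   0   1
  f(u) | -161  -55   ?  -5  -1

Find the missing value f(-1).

-13

The 4 known points determine the degree-3 polynomial uniquely.
Write f(u) = au^3 + bu^2 + cu + d. Substituting each data point gives a linear system:
  -27a + 9b - 3c + d = -161
  -8a + 4b - 2c + d = -55
  d = -5
  a + b + c + d = -1
Solving the system yields a = 5, b = -2, c = 1, d = -5.
So f(u) = 5u³ - 2u² + u - 5.
Then f(-1) = -13.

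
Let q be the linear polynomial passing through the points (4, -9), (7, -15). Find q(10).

Write q(x) = ax + b. Substituting each data point gives a linear system:
  4a + b = -9
  7a + b = -15
Solving the system yields a = -2, b = -1.
So q(x) = -2x - 1.
Then q(10) = -21.

-21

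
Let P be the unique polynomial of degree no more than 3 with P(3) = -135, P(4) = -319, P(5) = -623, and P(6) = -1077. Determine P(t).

P(t) = -5t^3 + t - 3

Using the Lagrange interpolation formula with nodes 3, 4, 5, 6:
  L_0(t) = (t - 4)(t - 5)(t - 6) / -6
  L_1(t) = (t - 3)(t - 5)(t - 6) / 2
  L_2(t) = (t - 3)(t - 4)(t - 6) / -2
  L_3(t) = (t - 3)(t - 4)(t - 5) / 6
Then P(t) = -135·L_0(t) - 319·L_1(t) - 623·L_2(t) - 1077·L_3(t).
Expanding and collecting terms gives P(t) = -5t^3 + t - 3.
Check: P(5) = -623. ✓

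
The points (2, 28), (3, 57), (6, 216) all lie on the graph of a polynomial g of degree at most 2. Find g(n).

Using the Lagrange interpolation formula with nodes 2, 3, 6:
  L_0(n) = (n - 3)(n - 6) / 4
  L_1(n) = (n - 2)(n - 6) / -3
  L_2(n) = (n - 2)(n - 3) / 12
Then g(n) = 28·L_0(n) + 57·L_1(n) + 216·L_2(n).
Expanding and collecting terms gives g(n) = 6n^2 - n + 6.
Check: g(3) = 57. ✓

g(n) = 6n^2 - n + 6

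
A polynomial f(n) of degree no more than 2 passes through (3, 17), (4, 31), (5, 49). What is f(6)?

Using the Lagrange interpolation formula with nodes 3, 4, 5:
  L_0(n) = (n - 4)(n - 5) / 2
  L_1(n) = (n - 3)(n - 5) / -1
  L_2(n) = (n - 3)(n - 4) / 2
Then f(n) = 17·L_0(n) + 31·L_1(n) + 49·L_2(n).
Expanding and collecting terms gives f(n) = 2n² - 1.
Evaluating at n = 6: f(6) = 71.

71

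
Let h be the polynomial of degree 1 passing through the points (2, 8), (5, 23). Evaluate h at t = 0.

-2

Write h(t) = at + b. Substituting each data point gives a linear system:
  2a + b = 8
  5a + b = 23
Solving the system yields a = 5, b = -2.
So h(t) = 5t - 2.
Then h(0) = -2.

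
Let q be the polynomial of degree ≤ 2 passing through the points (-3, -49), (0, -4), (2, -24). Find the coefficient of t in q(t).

0

Write q(t) = at^2 + bt + c. Substituting each data point gives a linear system:
  9a - 3b + c = -49
  c = -4
  4a + 2b + c = -24
Solving the system yields a = -5, b = 0, c = -4.
So q(t) = -5t^2 - 4.
The coefficient of t is 0.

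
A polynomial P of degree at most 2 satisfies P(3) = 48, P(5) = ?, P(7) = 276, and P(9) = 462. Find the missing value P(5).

The 3 known points determine the degree-2 polynomial uniquely.
Write P(u) = au^2 + bu + c. Substituting each data point gives a linear system:
  9a + 3b + c = 48
  49a + 7b + c = 276
  81a + 9b + c = 462
Solving the system yields a = 6, b = -3, c = 3.
So P(u) = 6u^2 - 3u + 3.
Then P(5) = 138.

138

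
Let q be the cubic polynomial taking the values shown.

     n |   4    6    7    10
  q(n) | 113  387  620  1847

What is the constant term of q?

Write q(n) = an^3 + bn^2 + cn + d. Substituting each data point gives a linear system:
  64a + 16b + 4c + d = 113
  216a + 36b + 6c + d = 387
  343a + 49b + 7c + d = 620
  1000a + 100b + 10c + d = 1847
Solving the system yields a = 2, b = -2, c = 5, d = -3.
So q(n) = 2n³ - 2n² + 5n - 3.
The constant term is -3.

-3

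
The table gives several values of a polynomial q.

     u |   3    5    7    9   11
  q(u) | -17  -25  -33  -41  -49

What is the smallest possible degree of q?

Forward differences of the values at u = 3, 5, 7, 9, 11:
  q  : -17  -25  -33  -41  -49
  Δ  : -8  -8  -8  -8
  Δ^2: 0  0  0
  Δ^3: 0  0
  Δ^4: 0
The first differences are constant (-8) and nonzero, while all higher differences vanish, so the minimal degree is 1.

1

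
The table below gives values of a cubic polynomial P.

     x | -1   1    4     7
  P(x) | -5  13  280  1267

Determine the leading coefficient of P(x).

3

Write P(x) = ax^3 + bx^2 + cx + d. Substituting each data point gives a linear system:
  -a + b - c + d = -5
  a + b + c + d = 13
  64a + 16b + 4c + d = 280
  343a + 49b + 7c + d = 1267
Solving the system yields a = 3, b = 4, c = 6, d = 0.
So P(x) = 3x^3 + 4x^2 + 6x.
The leading coefficient is 3.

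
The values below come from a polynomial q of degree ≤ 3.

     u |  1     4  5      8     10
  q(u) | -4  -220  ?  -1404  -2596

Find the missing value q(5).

The 4 known points determine the degree-3 polynomial uniquely.
Write q(u) = au^3 + bu^2 + cu + d. Substituting each data point gives a linear system:
  a + b + c + d = -4
  64a + 16b + 4c + d = -220
  512a + 64b + 8c + d = -1404
  1000a + 100b + 10c + d = -2596
Solving the system yields a = -2, b = -6, c = 0, d = 4.
So q(u) = -2u³ - 6u² + 4.
Then q(5) = -396.

-396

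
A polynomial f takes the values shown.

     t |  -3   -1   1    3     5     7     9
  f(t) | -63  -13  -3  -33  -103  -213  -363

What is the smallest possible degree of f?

2

Forward differences of the values at t = -3, -1, 1, 3, 5, 7, 9:
  f  : -63  -13  -3  -33  -103  -213  -363
  Δ  : 50  10  -30  -70  -110  -150
  Δ^2: -40  -40  -40  -40  -40
  Δ^3: 0  0  0  0
  Δ^4: 0  0  0
  Δ^5: 0  0
  Δ^6: 0
The second differences are constant (-40) and nonzero, while all higher differences vanish, so the minimal degree is 2.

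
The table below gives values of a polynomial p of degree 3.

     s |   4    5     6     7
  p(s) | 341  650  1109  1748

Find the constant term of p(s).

5

Write p(s) = as^3 + bs^2 + cs + d. Substituting each data point gives a linear system:
  64a + 16b + 4c + d = 341
  125a + 25b + 5c + d = 650
  216a + 36b + 6c + d = 1109
  343a + 49b + 7c + d = 1748
Solving the system yields a = 5, b = 0, c = 4, d = 5.
So p(s) = 5s^3 + 4s + 5.
The constant term is 5.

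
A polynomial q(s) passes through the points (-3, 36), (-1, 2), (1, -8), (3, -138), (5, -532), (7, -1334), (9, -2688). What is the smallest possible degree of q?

Forward differences of the values at s = -3, -1, 1, 3, 5, 7, 9:
  q  : 36  2  -8  -138  -532  -1334  -2688
  Δ  : -34  -10  -130  -394  -802  -1354
  Δ^2: 24  -120  -264  -408  -552
  Δ^3: -144  -144  -144  -144
  Δ^4: 0  0  0
  Δ^5: 0  0
  Δ^6: 0
The third differences are constant (-144) and nonzero, while all higher differences vanish, so the minimal degree is 3.

3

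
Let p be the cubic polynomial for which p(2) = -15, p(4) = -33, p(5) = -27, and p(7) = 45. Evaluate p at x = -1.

-3

Using the Lagrange interpolation formula with nodes 2, 4, 5, 7:
  L_0(x) = (x - 4)(x - 5)(x - 7) / -30
  L_1(x) = (x - 2)(x - 5)(x - 7) / 6
  L_2(x) = (x - 2)(x - 4)(x - 7) / -6
  L_3(x) = (x - 2)(x - 4)(x - 5) / 30
Then p(x) = -15·L_0(x) - 33·L_1(x) - 27·L_2(x) + 45·L_3(x).
Expanding and collecting terms gives p(x) = x³ - 6x² - x + 3.
Evaluating at x = -1: p(-1) = -3.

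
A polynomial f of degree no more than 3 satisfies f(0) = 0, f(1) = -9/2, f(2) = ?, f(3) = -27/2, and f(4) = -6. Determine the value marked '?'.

On equispaced nodes a degree-3 polynomial has vanishing fourth forward difference, so
  f(0) - 4·f(1) + 6·f(2) - 4·f(3) + f(4) = 0.
Substituting the known values and solving for f(2):
  6·f(2) = -66
  f(2) = -11.

-11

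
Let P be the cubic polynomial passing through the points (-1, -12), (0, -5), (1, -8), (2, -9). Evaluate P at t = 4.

43

Write P(t) = at^3 + bt^2 + ct + d. Substituting each data point gives a linear system:
  -a + b - c + d = -12
  d = -5
  a + b + c + d = -8
  8a + 4b + 2c + d = -9
Solving the system yields a = 2, b = -5, c = 0, d = -5.
So P(t) = 2t³ - 5t² - 5.
Then P(4) = 43.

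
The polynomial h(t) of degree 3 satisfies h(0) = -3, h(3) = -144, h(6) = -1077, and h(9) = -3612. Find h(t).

h(t) = -5t^3 + t^2 - 5t - 3

Write h(t) = at^3 + bt^2 + ct + d. Substituting each data point gives a linear system:
  d = -3
  27a + 9b + 3c + d = -144
  216a + 36b + 6c + d = -1077
  729a + 81b + 9c + d = -3612
Solving the system yields a = -5, b = 1, c = -5, d = -3.
So h(t) = -5t³ + t² - 5t - 3.
Check: h(0) = -3. ✓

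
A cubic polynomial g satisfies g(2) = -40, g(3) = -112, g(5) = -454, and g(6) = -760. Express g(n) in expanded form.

Using the Lagrange interpolation formula with nodes 2, 3, 5, 6:
  L_0(n) = (n - 3)(n - 5)(n - 6) / -12
  L_1(n) = (n - 2)(n - 5)(n - 6) / 6
  L_2(n) = (n - 2)(n - 3)(n - 6) / -6
  L_3(n) = (n - 2)(n - 3)(n - 5) / 12
Then g(n) = -40·L_0(n) - 112·L_1(n) - 454·L_2(n) - 760·L_3(n).
Expanding and collecting terms gives g(n) = -3n^3 - 3n^2 - 4.
Check: g(6) = -760. ✓

g(n) = -3n^3 - 3n^2 - 4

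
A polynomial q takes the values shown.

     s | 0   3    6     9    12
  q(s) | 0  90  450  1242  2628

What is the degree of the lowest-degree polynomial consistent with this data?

3

Forward differences of the values at s = 0, 3, 6, 9, 12:
  q  : 0  90  450  1242  2628
  Δ  : 90  360  792  1386
  Δ^2: 270  432  594
  Δ^3: 162  162
  Δ^4: 0
The third differences are constant (162) and nonzero, while all higher differences vanish, so the minimal degree is 3.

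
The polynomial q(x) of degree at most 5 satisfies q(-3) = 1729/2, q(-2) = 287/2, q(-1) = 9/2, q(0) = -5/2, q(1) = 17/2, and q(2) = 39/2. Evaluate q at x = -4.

6387/2

Using the Lagrange interpolation formula with nodes -3, -2, -1, 0, 1, 2:
  L_0(x) = (x + 2)(x + 1)x(x - 1)(x - 2) / -120
  L_1(x) = (x + 3)(x + 1)x(x - 1)(x - 2) / 24
  L_2(x) = (x + 3)(x + 2)x(x - 1)(x - 2) / -12
  L_3(x) = (x + 3)(x + 2)(x + 1)(x - 1)(x - 2) / 12
  L_4(x) = (x + 3)(x + 2)(x + 1)x(x - 2) / -24
  L_5(x) = (x + 3)(x + 2)(x + 1)x(x - 1) / 120
Then q(x) = 1729/2·L_0(x) + 287/2·L_1(x) + 9/2·L_2(x) - 5/2·L_3(x) + 17/2·L_4(x) + 39/2·L_5(x).
Expanding and collecting terms gives q(x) = -2x⁵ + 4x⁴ - x³ + 5x² + 5x - 5/2.
Evaluating at x = -4: q(-4) = 6387/2.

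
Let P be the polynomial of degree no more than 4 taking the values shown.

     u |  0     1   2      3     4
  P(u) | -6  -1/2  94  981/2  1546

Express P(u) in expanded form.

P(u) = 6u^4 - (1/2)u^3 + 4u^2 - 4u - 6

Write P(u) = au^4 + bu^3 + cu^2 + du + e. Substituting each data point gives a linear system:
  e = -6
  a + b + c + d + e = -1/2
  16a + 8b + 4c + 2d + e = 94
  81a + 27b + 9c + 3d + e = 981/2
  256a + 64b + 16c + 4d + e = 1546
Solving the system yields a = 6, b = -1/2, c = 4, d = -4, e = -6.
So P(u) = 6u^4 - (1/2)u^3 + 4u^2 - 4u - 6.
Check: P(2) = 94. ✓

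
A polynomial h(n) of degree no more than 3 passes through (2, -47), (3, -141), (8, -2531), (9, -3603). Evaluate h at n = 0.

-3

Using the Lagrange interpolation formula with nodes 2, 3, 8, 9:
  L_0(n) = (n - 3)(n - 8)(n - 9) / -42
  L_1(n) = (n - 2)(n - 8)(n - 9) / 30
  L_2(n) = (n - 2)(n - 3)(n - 9) / -30
  L_3(n) = (n - 2)(n - 3)(n - 8) / 42
Then h(n) = -47·L_0(n) - 141·L_1(n) - 2531·L_2(n) - 3603·L_3(n).
Expanding and collecting terms gives h(n) = -5n^3 + n^2 - 4n - 3.
Evaluating at n = 0: h(0) = -3.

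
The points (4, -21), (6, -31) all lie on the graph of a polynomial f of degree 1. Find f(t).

Write f(t) = at + b. Substituting each data point gives a linear system:
  4a + b = -21
  6a + b = -31
Solving the system yields a = -5, b = -1.
So f(t) = -5t - 1.
Check: f(6) = -31. ✓

f(t) = -5t - 1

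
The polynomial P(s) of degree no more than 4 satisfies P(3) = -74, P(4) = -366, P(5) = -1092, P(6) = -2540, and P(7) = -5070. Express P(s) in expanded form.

Write P(s) = as^4 + bs^3 + cs^2 + ds + e. Substituting each data point gives a linear system:
  81a + 27b + 9c + 3d + e = -74
  256a + 64b + 16c + 4d + e = -366
  625a + 125b + 25c + 5d + e = -1092
  1296a + 216b + 36c + 6d + e = -2540
  2401a + 343b + 49c + 7d + e = -5070
Solving the system yields a = -3, b = 6, c = 2, d = -3, e = -2.
So P(s) = -3s^4 + 6s^3 + 2s^2 - 3s - 2.
Check: P(7) = -5070. ✓

P(s) = -3s^4 + 6s^3 + 2s^2 - 3s - 2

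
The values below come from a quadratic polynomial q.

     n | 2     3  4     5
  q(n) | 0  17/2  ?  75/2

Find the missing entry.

21

The 3 known points determine the degree-2 polynomial uniquely.
Write q(n) = an^2 + bn + c. Substituting each data point gives a linear system:
  4a + 2b + c = 0
  9a + 3b + c = 17/2
  25a + 5b + c = 75/2
Solving the system yields a = 2, b = -3/2, c = -5.
So q(n) = 2n^2 - (3/2)n - 5.
Then q(4) = 21.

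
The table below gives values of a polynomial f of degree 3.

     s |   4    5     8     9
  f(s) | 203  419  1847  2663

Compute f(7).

1217

Write f(s) = as^3 + bs^2 + cs + d. Substituting each data point gives a linear system:
  64a + 16b + 4c + d = 203
  125a + 25b + 5c + d = 419
  512a + 64b + 8c + d = 1847
  729a + 81b + 9c + d = 2663
Solving the system yields a = 4, b = -3, c = -1, d = -1.
So f(s) = 4s^3 - 3s^2 - s - 1.
Then f(7) = 1217.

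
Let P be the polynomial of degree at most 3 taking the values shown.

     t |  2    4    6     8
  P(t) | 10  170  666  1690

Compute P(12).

Write P(t) = at^3 + bt^2 + ct + d. Substituting each data point gives a linear system:
  8a + 4b + 2c + d = 10
  64a + 16b + 4c + d = 170
  216a + 36b + 6c + d = 666
  512a + 64b + 8c + d = 1690
Solving the system yields a = 4, b = -6, c = 4, d = -6.
So P(t) = 4t³ - 6t² + 4t - 6.
Then P(12) = 6090.

6090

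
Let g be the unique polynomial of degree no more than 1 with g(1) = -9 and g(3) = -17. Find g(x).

g(x) = -4x - 5

Write g(x) = ax + b. Substituting each data point gives a linear system:
  a + b = -9
  3a + b = -17
Solving the system yields a = -4, b = -5.
So g(x) = -4x - 5.
Check: g(1) = -9. ✓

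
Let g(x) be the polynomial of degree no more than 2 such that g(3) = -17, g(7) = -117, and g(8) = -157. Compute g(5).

Using the Lagrange interpolation formula with nodes 3, 7, 8:
  L_0(x) = (x - 7)(x - 8) / 20
  L_1(x) = (x - 3)(x - 8) / -4
  L_2(x) = (x - 3)(x - 7) / 5
Then g(x) = -17·L_0(x) - 117·L_1(x) - 157·L_2(x).
Expanding and collecting terms gives g(x) = -3x² + 5x - 5.
Evaluating at x = 5: g(5) = -55.

-55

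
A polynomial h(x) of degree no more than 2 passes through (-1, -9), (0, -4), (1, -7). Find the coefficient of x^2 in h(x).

-4

Write h(x) = ax^2 + bx + c. Substituting each data point gives a linear system:
  a - b + c = -9
  c = -4
  a + b + c = -7
Solving the system yields a = -4, b = 1, c = -4.
So h(x) = -4x^2 + x - 4.
The leading coefficient is -4.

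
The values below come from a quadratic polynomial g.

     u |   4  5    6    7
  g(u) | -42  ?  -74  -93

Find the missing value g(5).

-57

On equispaced nodes a degree-2 polynomial has vanishing third forward difference, so
  - g(4) + 3·g(5) - 3·g(6) + g(7) = 0.
Substituting the known values and solving for g(5):
  3·g(5) = -171
  g(5) = -57.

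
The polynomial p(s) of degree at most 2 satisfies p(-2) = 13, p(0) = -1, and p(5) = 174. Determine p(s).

p(s) = 6s^2 + 5s - 1

Write p(s) = as^2 + bs + c. Substituting each data point gives a linear system:
  4a - 2b + c = 13
  c = -1
  25a + 5b + c = 174
Solving the system yields a = 6, b = 5, c = -1.
So p(s) = 6s² + 5s - 1.
Check: p(0) = -1. ✓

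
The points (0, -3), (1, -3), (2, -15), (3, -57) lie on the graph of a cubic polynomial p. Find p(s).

p(s) = -3s^3 + 3s^2 - 3

Write p(s) = as^3 + bs^2 + cs + d. Substituting each data point gives a linear system:
  d = -3
  a + b + c + d = -3
  8a + 4b + 2c + d = -15
  27a + 9b + 3c + d = -57
Solving the system yields a = -3, b = 3, c = 0, d = -3.
So p(s) = -3s³ + 3s² - 3.
Check: p(0) = -3. ✓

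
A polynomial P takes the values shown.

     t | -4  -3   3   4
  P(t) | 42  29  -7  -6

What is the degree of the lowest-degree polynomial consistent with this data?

Divided differences on the nodes -4, -3, 3, 4:
  order 0: 42  29  -7  -6
  order 1: -13  -6  1
  order 2: 1  1
  order 3: 0
The order-2 divided differences are all 1 (nonzero) and every higher order vanishes, so the data lies on a polynomial of degree exactly 2.

2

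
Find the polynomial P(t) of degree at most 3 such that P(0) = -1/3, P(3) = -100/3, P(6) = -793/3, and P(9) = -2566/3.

Write P(t) = at^3 + bt^2 + ct + d. Substituting each data point gives a linear system:
  d = -1/3
  27a + 9b + 3c + d = -100/3
  216a + 36b + 6c + d = -793/3
  729a + 81b + 9c + d = -2566/3
Solving the system yields a = -1, b = -2, c = 4, d = -1/3.
So P(t) = -t^3 - 2t^2 + 4t - 1/3.
Check: P(0) = -1/3. ✓

P(t) = -t^3 - 2t^2 + 4t - 1/3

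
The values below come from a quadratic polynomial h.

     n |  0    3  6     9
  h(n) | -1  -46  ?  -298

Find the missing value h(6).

The 3 known points determine the degree-2 polynomial uniquely.
Write h(n) = an^2 + bn + c. Substituting each data point gives a linear system:
  c = -1
  9a + 3b + c = -46
  81a + 9b + c = -298
Solving the system yields a = -3, b = -6, c = -1.
So h(n) = -3n^2 - 6n - 1.
Then h(6) = -145.

-145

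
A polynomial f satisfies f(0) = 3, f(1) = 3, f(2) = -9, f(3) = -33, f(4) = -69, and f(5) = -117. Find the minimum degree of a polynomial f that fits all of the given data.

2

Forward differences of the values at u = 0, 1, 2, 3, 4, 5:
  f  : 3  3  -9  -33  -69  -117
  Δ  : 0  -12  -24  -36  -48
  Δ^2: -12  -12  -12  -12
  Δ^3: 0  0  0
  Δ^4: 0  0
  Δ^5: 0
The second differences are constant (-12) and nonzero, while all higher differences vanish, so the minimal degree is 2.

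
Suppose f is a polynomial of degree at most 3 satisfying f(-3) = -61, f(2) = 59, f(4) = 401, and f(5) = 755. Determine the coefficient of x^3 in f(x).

5

Write f(x) = ax^3 + bx^2 + cx + d. Substituting each data point gives a linear system:
  -27a + 9b - 3c + d = -61
  8a + 4b + 2c + d = 59
  64a + 16b + 4c + d = 401
  125a + 25b + 5c + d = 755
Solving the system yields a = 5, b = 6, c = -5, d = 5.
So f(x) = 5x³ + 6x² - 5x + 5.
The leading coefficient is 5.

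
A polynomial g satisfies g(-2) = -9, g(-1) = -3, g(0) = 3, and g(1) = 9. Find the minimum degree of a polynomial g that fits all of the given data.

1

Forward differences of the values at n = -2, -1, 0, 1:
  g  : -9  -3  3  9
  Δ  : 6  6  6
  Δ^2: 0  0
  Δ^3: 0
The first differences are constant (6) and nonzero, while all higher differences vanish, so the minimal degree is 1.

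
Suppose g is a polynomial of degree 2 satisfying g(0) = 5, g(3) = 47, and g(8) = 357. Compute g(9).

455

Using the Lagrange interpolation formula with nodes 0, 3, 8:
  L_0(n) = (n - 3)(n - 8) / 24
  L_1(n) = n(n - 8) / -15
  L_2(n) = n(n - 3) / 40
Then g(n) = 5·L_0(n) + 47·L_1(n) + 357·L_2(n).
Expanding and collecting terms gives g(n) = 6n² - 4n + 5.
Evaluating at n = 9: g(9) = 455.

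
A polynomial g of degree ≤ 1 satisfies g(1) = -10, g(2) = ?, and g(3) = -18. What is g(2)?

-14

On equispaced nodes a degree-1 polynomial has vanishing second forward difference, so
  g(1) - 2·g(2) + g(3) = 0.
Substituting the known values and solving for g(2):
  -2·g(2) = 28
  g(2) = -14.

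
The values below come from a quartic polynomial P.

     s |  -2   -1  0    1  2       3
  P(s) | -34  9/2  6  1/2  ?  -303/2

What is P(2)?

-30

The 5 known points determine the degree-4 polynomial uniquely.
Write P(s) = as^4 + bs^3 + cs^2 + ds + e. Substituting each data point gives a linear system:
  16a - 8b + 4c - 2d + e = -34
  a - b + c - d + e = 9/2
  e = 6
  a + b + c + d + e = 1/2
  81a + 27b + 9c + 3d + e = -303/2
Solving the system yields a = -2, b = 1, c = -3/2, d = -3, e = 6.
So P(s) = -2s^4 + s^3 - (3/2)s^2 - 3s + 6.
Then P(2) = -30.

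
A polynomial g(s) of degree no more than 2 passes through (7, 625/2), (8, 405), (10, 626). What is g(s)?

Write g(s) = as^2 + bs + c. Substituting each data point gives a linear system:
  49a + 7b + c = 625/2
  64a + 8b + c = 405
  100a + 10b + c = 626
Solving the system yields a = 6, b = 5/2, c = 1.
So g(s) = 6s^2 + (5/2)s + 1.
Check: g(7) = 625/2. ✓

g(s) = 6s^2 + (5/2)s + 1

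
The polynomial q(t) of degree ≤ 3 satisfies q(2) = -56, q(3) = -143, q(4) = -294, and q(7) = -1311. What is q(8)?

-1898

Write q(t) = at^3 + bt^2 + ct + d. Substituting each data point gives a linear system:
  8a + 4b + 2c + d = -56
  27a + 9b + 3c + d = -143
  64a + 16b + 4c + d = -294
  343a + 49b + 7c + d = -1311
Solving the system yields a = -3, b = -5, c = -5, d = -2.
So q(t) = -3t^3 - 5t^2 - 5t - 2.
Then q(8) = -1898.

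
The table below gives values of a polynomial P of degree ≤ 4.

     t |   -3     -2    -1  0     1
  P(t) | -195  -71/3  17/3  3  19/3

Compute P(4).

Using the Lagrange interpolation formula with nodes -3, -2, -1, 0, 1:
  L_0(t) = (t + 2)(t + 1)t(t - 1) / 24
  L_1(t) = (t + 3)(t + 1)t(t - 1) / -6
  L_2(t) = (t + 3)(t + 2)t(t - 1) / 4
  L_3(t) = (t + 3)(t + 2)(t + 1)(t - 1) / -6
  L_4(t) = (t + 3)(t + 2)(t + 1)t / 24
Then P(t) = -195·L_0(t) - 71/3·L_1(t) + 17/3·L_2(t) + 3·L_3(t) + 19/3·L_4(t).
Expanding and collecting terms gives P(t) = -3t^4 + (1/3)t^3 + 6t^2 + 3.
Evaluating at t = 4: P(4) = -1943/3.

-1943/3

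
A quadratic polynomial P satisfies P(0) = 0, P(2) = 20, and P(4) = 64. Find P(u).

P(u) = 3u^2 + 4u

Write P(u) = au^2 + bu + c. Substituting each data point gives a linear system:
  c = 0
  4a + 2b + c = 20
  16a + 4b + c = 64
Solving the system yields a = 3, b = 4, c = 0.
So P(u) = 3u² + 4u.
Check: P(4) = 64. ✓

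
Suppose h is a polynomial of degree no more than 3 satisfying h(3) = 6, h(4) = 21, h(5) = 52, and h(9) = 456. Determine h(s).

h(s) = s^3 - 4s^2 + 6s - 3

Write h(s) = as^3 + bs^2 + cs + d. Substituting each data point gives a linear system:
  27a + 9b + 3c + d = 6
  64a + 16b + 4c + d = 21
  125a + 25b + 5c + d = 52
  729a + 81b + 9c + d = 456
Solving the system yields a = 1, b = -4, c = 6, d = -3.
So h(s) = s³ - 4s² + 6s - 3.
Check: h(9) = 456. ✓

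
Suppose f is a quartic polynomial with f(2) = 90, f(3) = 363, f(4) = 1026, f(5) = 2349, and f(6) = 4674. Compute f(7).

Using the Lagrange interpolation formula with nodes 2, 3, 4, 5, 6:
  L_0(t) = (t - 3)(t - 4)(t - 5)(t - 6) / 24
  L_1(t) = (t - 2)(t - 4)(t - 5)(t - 6) / -6
  L_2(t) = (t - 2)(t - 3)(t - 5)(t - 6) / 4
  L_3(t) = (t - 2)(t - 3)(t - 4)(t - 6) / -6
  L_4(t) = (t - 2)(t - 3)(t - 4)(t - 5) / 24
Then f(t) = 90·L_0(t) + 363·L_1(t) + 1026·L_2(t) + 2349·L_3(t) + 4674·L_4(t).
Expanding and collecting terms gives f(t) = 3t^4 + 3t^3 + 3t^2 + 6t - 6.
Evaluating at t = 7: f(7) = 8415.

8415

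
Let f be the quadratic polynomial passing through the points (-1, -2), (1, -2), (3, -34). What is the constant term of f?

2

Write f(u) = au^2 + bu + c. Substituting each data point gives a linear system:
  a - b + c = -2
  a + b + c = -2
  9a + 3b + c = -34
Solving the system yields a = -4, b = 0, c = 2.
So f(u) = -4u^2 + 2.
The constant term is 2.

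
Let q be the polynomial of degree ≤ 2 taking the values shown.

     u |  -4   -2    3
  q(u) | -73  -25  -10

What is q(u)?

q(u) = -3u^2 + 6u - 1

Write q(u) = au^2 + bu + c. Substituting each data point gives a linear system:
  16a - 4b + c = -73
  4a - 2b + c = -25
  9a + 3b + c = -10
Solving the system yields a = -3, b = 6, c = -1.
So q(u) = -3u^2 + 6u - 1.
Check: q(-2) = -25. ✓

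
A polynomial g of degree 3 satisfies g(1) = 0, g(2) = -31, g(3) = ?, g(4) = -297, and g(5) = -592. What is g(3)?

The 4 known points determine the degree-3 polynomial uniquely.
Write g(x) = ax^3 + bx^2 + cx + d. Substituting each data point gives a linear system:
  a + b + c + d = 0
  8a + 4b + 2c + d = -31
  64a + 16b + 4c + d = -297
  125a + 25b + 5c + d = -592
Solving the system yields a = -5, b = 1, c = 1, d = 3.
So g(x) = -5x^3 + x^2 + x + 3.
Then g(3) = -120.

-120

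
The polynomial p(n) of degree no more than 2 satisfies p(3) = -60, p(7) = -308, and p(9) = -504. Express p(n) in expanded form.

Write p(n) = an^2 + bn + c. Substituting each data point gives a linear system:
  9a + 3b + c = -60
  49a + 7b + c = -308
  81a + 9b + c = -504
Solving the system yields a = -6, b = -2, c = 0.
So p(n) = -6n^2 - 2n.
Check: p(9) = -504. ✓

p(n) = -6n^2 - 2n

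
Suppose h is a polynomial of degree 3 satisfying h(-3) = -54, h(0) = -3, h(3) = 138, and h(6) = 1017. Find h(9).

Forward differences of the values at u = -3, 0, 3, 6:
  h  : -54  -3  138  1017
  Δ  : 51  141  879
  Δ^2: 90  738
  Δ^3: 648
The third differences are constant, confirming degree 3.
Interpolating (Newton forward form) and evaluating at u = 9 gives h(9) = 3282.

3282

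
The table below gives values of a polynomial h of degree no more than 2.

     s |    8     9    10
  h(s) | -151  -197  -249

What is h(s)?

h(s) = -3s^2 + 5s + 1

Using the Lagrange interpolation formula with nodes 8, 9, 10:
  L_0(s) = (s - 9)(s - 10) / 2
  L_1(s) = (s - 8)(s - 10) / -1
  L_2(s) = (s - 8)(s - 9) / 2
Then h(s) = -151·L_0(s) - 197·L_1(s) - 249·L_2(s).
Expanding and collecting terms gives h(s) = -3s^2 + 5s + 1.
Check: h(10) = -249. ✓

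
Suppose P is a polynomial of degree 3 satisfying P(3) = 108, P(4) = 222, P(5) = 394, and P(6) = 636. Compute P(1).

Write P(x) = ax^3 + bx^2 + cx + d. Substituting each data point gives a linear system:
  27a + 9b + 3c + d = 108
  64a + 16b + 4c + d = 222
  125a + 25b + 5c + d = 394
  216a + 36b + 6c + d = 636
Solving the system yields a = 2, b = 5, c = 5, d = -6.
So P(x) = 2x^3 + 5x^2 + 5x - 6.
Then P(1) = 6.

6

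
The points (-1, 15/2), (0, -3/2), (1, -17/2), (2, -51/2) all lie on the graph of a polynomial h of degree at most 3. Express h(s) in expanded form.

h(s) = -2s^3 + s^2 - 6s - 3/2

Using the Lagrange interpolation formula with nodes -1, 0, 1, 2:
  L_0(s) = s(s - 1)(s - 2) / -6
  L_1(s) = (s + 1)(s - 1)(s - 2) / 2
  L_2(s) = (s + 1)s(s - 2) / -2
  L_3(s) = (s + 1)s(s - 1) / 6
Then h(s) = 15/2·L_0(s) - 3/2·L_1(s) - 17/2·L_2(s) - 51/2·L_3(s).
Expanding and collecting terms gives h(s) = -2s³ + s² - 6s - 3/2.
Check: h(2) = -51/2. ✓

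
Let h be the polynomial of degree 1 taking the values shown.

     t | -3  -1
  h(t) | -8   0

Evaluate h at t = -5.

-16

Using the Lagrange interpolation formula with nodes -3, -1:
  L_0(t) = (t + 1) / -2
  L_1(t) = (t + 3) / 2
Then h(t) = -8·L_0(t) + 0·L_1(t).
Expanding and collecting terms gives h(t) = 4t + 4.
Evaluating at t = -5: h(-5) = -16.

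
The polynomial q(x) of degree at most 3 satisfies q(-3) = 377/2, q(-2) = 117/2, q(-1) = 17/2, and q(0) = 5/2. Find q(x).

q(x) = -6x^3 + 4x^2 + 4x + 5/2

Write q(x) = ax^3 + bx^2 + cx + d. Substituting each data point gives a linear system:
  -27a + 9b - 3c + d = 377/2
  -8a + 4b - 2c + d = 117/2
  -a + b - c + d = 17/2
  d = 5/2
Solving the system yields a = -6, b = 4, c = 4, d = 5/2.
So q(x) = -6x^3 + 4x^2 + 4x + 5/2.
Check: q(-2) = 117/2. ✓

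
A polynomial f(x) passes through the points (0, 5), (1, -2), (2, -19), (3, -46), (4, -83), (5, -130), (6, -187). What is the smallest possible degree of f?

Forward differences of the values at x = 0, 1, 2, 3, 4, 5, 6:
  f  : 5  -2  -19  -46  -83  -130  -187
  Δ  : -7  -17  -27  -37  -47  -57
  Δ^2: -10  -10  -10  -10  -10
  Δ^3: 0  0  0  0
  Δ^4: 0  0  0
  Δ^5: 0  0
  Δ^6: 0
The second differences are constant (-10) and nonzero, while all higher differences vanish, so the minimal degree is 2.

2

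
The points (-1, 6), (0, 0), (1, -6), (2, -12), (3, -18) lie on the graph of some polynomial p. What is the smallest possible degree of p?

1

Forward differences of the values at x = -1, 0, 1, 2, 3:
  p  : 6  0  -6  -12  -18
  Δ  : -6  -6  -6  -6
  Δ^2: 0  0  0
  Δ^3: 0  0
  Δ^4: 0
The first differences are constant (-6) and nonzero, while all higher differences vanish, so the minimal degree is 1.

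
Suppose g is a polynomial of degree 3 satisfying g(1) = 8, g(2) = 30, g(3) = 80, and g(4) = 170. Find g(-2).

-10

Using the Lagrange interpolation formula with nodes 1, 2, 3, 4:
  L_0(x) = (x - 2)(x - 3)(x - 4) / -6
  L_1(x) = (x - 1)(x - 3)(x - 4) / 2
  L_2(x) = (x - 1)(x - 2)(x - 4) / -2
  L_3(x) = (x - 1)(x - 2)(x - 3) / 6
Then g(x) = 8·L_0(x) + 30·L_1(x) + 80·L_2(x) + 170·L_3(x).
Expanding and collecting terms gives g(x) = 2x^3 + 2x^2 + 2x + 2.
Evaluating at x = -2: g(-2) = -10.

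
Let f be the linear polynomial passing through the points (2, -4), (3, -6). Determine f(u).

Write f(u) = au + b. Substituting each data point gives a linear system:
  2a + b = -4
  3a + b = -6
Solving the system yields a = -2, b = 0.
So f(u) = -2u.
Check: f(3) = -6. ✓

f(u) = -2u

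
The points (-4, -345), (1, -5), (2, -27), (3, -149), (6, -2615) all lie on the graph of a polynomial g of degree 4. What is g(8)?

Write g(x) = ax^4 + bx^3 + cx^2 + dx + e. Substituting each data point gives a linear system:
  256a - 64b + 16c - 4d + e = -345
  a + b + c + d + e = -5
  16a + 8b + 4c + 2d + e = -27
  81a + 27b + 9c + 3d + e = -149
  1296a + 216b + 36c + 6d + e = -2615
Solving the system yields a = -2, b = -1, c = 6, d = -3, e = -5.
So g(x) = -2x^4 - x^3 + 6x^2 - 3x - 5.
Then g(8) = -8349.

-8349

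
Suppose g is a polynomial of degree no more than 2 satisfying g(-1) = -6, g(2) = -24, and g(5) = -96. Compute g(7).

-174

Write g(t) = at^2 + bt + c. Substituting each data point gives a linear system:
  a - b + c = -6
  4a + 2b + c = -24
  25a + 5b + c = -96
Solving the system yields a = -3, b = -3, c = -6.
So g(t) = -3t^2 - 3t - 6.
Then g(7) = -174.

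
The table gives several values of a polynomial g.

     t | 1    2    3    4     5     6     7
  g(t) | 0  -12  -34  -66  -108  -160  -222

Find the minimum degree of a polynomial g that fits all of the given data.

2

Forward differences of the values at t = 1, 2, 3, 4, 5, 6, 7:
  g  : 0  -12  -34  -66  -108  -160  -222
  Δ  : -12  -22  -32  -42  -52  -62
  Δ^2: -10  -10  -10  -10  -10
  Δ^3: 0  0  0  0
  Δ^4: 0  0  0
  Δ^5: 0  0
  Δ^6: 0
The second differences are constant (-10) and nonzero, while all higher differences vanish, so the minimal degree is 2.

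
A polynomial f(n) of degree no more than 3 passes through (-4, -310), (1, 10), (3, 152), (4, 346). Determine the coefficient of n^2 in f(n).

1

Write f(n) = an^3 + bn^2 + cn + d. Substituting each data point gives a linear system:
  -64a + 16b - 4c + d = -310
  a + b + c + d = 10
  27a + 9b + 3c + d = 152
  64a + 16b + 4c + d = 346
Solving the system yields a = 5, b = 1, c = 2, d = 2.
So f(n) = 5n^3 + n^2 + 2n + 2.
The coefficient of n^2 is 1.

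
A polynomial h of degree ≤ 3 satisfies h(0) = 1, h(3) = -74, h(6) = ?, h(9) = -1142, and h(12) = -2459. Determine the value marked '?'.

On equispaced nodes a degree-3 polynomial has vanishing fourth forward difference, so
  h(0) - 4·h(3) + 6·h(6) - 4·h(9) + h(12) = 0.
Substituting the known values and solving for h(6):
  6·h(6) = -2406
  h(6) = -401.

-401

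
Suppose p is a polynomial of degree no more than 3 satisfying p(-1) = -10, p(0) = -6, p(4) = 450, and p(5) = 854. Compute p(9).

Using the Lagrange interpolation formula with nodes -1, 0, 4, 5:
  L_0(x) = x(x - 4)(x - 5) / -30
  L_1(x) = (x + 1)(x - 4)(x - 5) / 20
  L_2(x) = (x + 1)x(x - 5) / -20
  L_3(x) = (x + 1)x(x - 4) / 30
Then p(x) = -10·L_0(x) - 6·L_1(x) + 450·L_2(x) + 854·L_3(x).
Expanding and collecting terms gives p(x) = 6x³ + 4x² + 2x - 6.
Evaluating at x = 9: p(9) = 4710.

4710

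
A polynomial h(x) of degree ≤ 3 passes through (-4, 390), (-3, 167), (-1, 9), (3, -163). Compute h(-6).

Write h(x) = ax^3 + bx^2 + cx + d. Substituting each data point gives a linear system:
  -64a + 16b - 4c + d = 390
  -27a + 9b - 3c + d = 167
  -a + b - c + d = 9
  27a + 9b + 3c + d = -163
Solving the system yields a = -6, b = 0, c = -1, d = 2.
So h(x) = -6x^3 - x + 2.
Then h(-6) = 1304.

1304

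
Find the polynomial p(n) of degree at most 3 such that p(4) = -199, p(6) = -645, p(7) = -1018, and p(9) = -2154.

p(n) = -3n^3 + n^2 - 5n - 3

Write p(n) = an^3 + bn^2 + cn + d. Substituting each data point gives a linear system:
  64a + 16b + 4c + d = -199
  216a + 36b + 6c + d = -645
  343a + 49b + 7c + d = -1018
  729a + 81b + 9c + d = -2154
Solving the system yields a = -3, b = 1, c = -5, d = -3.
So p(n) = -3n³ + n² - 5n - 3.
Check: p(4) = -199. ✓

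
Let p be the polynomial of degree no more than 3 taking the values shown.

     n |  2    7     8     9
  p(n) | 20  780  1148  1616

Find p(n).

Using the Lagrange interpolation formula with nodes 2, 7, 8, 9:
  L_0(n) = (n - 7)(n - 8)(n - 9) / -210
  L_1(n) = (n - 2)(n - 8)(n - 9) / 10
  L_2(n) = (n - 2)(n - 7)(n - 9) / -6
  L_3(n) = (n - 2)(n - 7)(n - 8) / 14
Then p(n) = 20·L_0(n) + 780·L_1(n) + 1148·L_2(n) + 1616·L_3(n).
Expanding and collecting terms gives p(n) = 2n^3 + 2n^2 - 4.
Check: p(9) = 1616. ✓

p(n) = 2n^3 + 2n^2 - 4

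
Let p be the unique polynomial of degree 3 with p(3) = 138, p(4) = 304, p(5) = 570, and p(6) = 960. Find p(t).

p(t) = 4t^3 + 2t^2 + 4t

Using the Lagrange interpolation formula with nodes 3, 4, 5, 6:
  L_0(t) = (t - 4)(t - 5)(t - 6) / -6
  L_1(t) = (t - 3)(t - 5)(t - 6) / 2
  L_2(t) = (t - 3)(t - 4)(t - 6) / -2
  L_3(t) = (t - 3)(t - 4)(t - 5) / 6
Then p(t) = 138·L_0(t) + 304·L_1(t) + 570·L_2(t) + 960·L_3(t).
Expanding and collecting terms gives p(t) = 4t^3 + 2t^2 + 4t.
Check: p(6) = 960. ✓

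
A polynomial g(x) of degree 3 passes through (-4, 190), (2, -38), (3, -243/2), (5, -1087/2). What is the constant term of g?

Write g(x) = ax^3 + bx^2 + cx + d. Substituting each data point gives a linear system:
  -64a + 16b - 4c + d = 190
  8a + 4b + 2c + d = -38
  27a + 9b + 3c + d = -243/2
  125a + 25b + 5c + d = -1087/2
Solving the system yields a = -4, b = -5/2, c = 5, d = -6.
So g(x) = -4x³ - (5/2)x² + 5x - 6.
The constant term is -6.

-6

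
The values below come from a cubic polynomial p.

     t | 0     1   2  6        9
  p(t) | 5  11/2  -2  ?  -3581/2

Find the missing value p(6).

The 4 known points determine the degree-3 polynomial uniquely.
Write p(t) = at^3 + bt^2 + ct + d. Substituting each data point gives a linear system:
  d = 5
  a + b + c + d = 11/2
  8a + 4b + 2c + d = -2
  729a + 81b + 9c + d = -3581/2
Solving the system yields a = -3, b = 5, c = -3/2, d = 5.
So p(t) = -3t^3 + 5t^2 - (3/2)t + 5.
Then p(6) = -472.

-472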